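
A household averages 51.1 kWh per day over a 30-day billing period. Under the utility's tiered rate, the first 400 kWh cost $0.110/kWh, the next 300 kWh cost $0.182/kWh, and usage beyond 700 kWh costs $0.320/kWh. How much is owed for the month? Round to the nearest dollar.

Usage = 51.1 kWh/day × 30 days = 1533 kWh
First 400 kWh × $0.110 = $44.00
Next 300 kWh × $0.182 = $54.60
Remaining 833 kWh × $0.320 = $266.56
Total = $365.16 ≈ $365

$365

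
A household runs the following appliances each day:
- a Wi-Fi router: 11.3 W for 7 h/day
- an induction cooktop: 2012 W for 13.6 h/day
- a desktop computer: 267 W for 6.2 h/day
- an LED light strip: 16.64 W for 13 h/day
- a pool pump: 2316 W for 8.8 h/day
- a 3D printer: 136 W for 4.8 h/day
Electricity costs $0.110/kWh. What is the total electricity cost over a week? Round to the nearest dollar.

$39

Wi-Fi router: 11.3 W × 7 h × 7 d = 554 Wh = 0.5537 kWh
induction cooktop: 2012 W × 13.6 h × 7 d = 191,542 Wh = 191.5 kWh
desktop computer: 267 W × 6.2 h × 7 d = 11,588 Wh = 11.59 kWh
LED light strip: 16.64 W × 13 h × 7 d = 1,514 Wh = 1.514 kWh
pool pump: 2316 W × 8.8 h × 7 d = 142,666 Wh = 142.7 kWh
3D printer: 136 W × 4.8 h × 7 d = 4,570 Wh = 4.57 kWh
Total energy = 0.5537 + 191.5 + 11.59 + 1.514 + 142.7 + 4.57 = 352.4 kWh
Cost = 352.4 kWh × $0.110 = $38.77 ≈ $39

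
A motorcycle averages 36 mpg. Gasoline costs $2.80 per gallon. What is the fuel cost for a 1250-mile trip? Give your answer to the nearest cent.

$97.22

Fuel = 1250 mi / 36 mpg = 34.72 gal
Cost = 34.72 gal × $2.80/gal = $97.22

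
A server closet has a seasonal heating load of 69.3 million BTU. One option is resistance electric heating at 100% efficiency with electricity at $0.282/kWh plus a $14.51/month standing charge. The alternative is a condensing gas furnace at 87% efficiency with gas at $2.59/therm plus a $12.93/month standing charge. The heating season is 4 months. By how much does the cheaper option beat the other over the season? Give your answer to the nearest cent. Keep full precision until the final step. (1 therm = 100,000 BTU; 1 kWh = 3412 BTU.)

$3670.86

Heat load = 69.3 × 10⁶ BTU = 69,300,000 BTU
Gas: input = 69,300,000 / 0.87 = 79,655,172 BTU = 796.6 therm → 796.6 × $2.59 = $2,063.07; + 4 × $12.93 standing = $2,114.79
Electric: 69,300,000 BTU / 3412 = 20,310 kWh → × $0.282 = $5,727.61; + 4 × $14.51 standing = $5,785.65
Difference = |$2,114.79 − $5,785.65| = $3,670.86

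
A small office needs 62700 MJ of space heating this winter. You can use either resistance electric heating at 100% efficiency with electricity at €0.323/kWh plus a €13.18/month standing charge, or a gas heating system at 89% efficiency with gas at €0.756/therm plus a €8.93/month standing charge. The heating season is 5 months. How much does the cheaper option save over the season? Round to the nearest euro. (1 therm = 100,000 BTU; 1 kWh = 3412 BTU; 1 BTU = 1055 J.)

€5143

Heat load = 62700 MJ = 62,700,000,000 J / 1055 = 59,431,280 BTU
Gas: input = 59,431,280 / 0.89 = 66,776,719 BTU = 667.8 therm → 667.8 × €0.756 = €504.83; + 5 × €8.93 standing = €549.48
Electric: 59,431,280 BTU / 3412 = 17,420 kWh → × €0.323 = €5,626.11; + 5 × €13.18 standing = €5,692.01
Difference = |€549.48 − €5,692.01| = €5,142.53 ≈ €5143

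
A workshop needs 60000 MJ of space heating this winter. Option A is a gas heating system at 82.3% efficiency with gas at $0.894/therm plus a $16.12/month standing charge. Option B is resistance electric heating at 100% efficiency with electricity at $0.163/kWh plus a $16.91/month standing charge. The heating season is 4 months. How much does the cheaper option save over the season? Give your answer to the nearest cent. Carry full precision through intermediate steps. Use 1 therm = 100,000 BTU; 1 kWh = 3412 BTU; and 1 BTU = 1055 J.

$2102.30

Heat load = 60000 MJ = 60,000,000,000 J / 1055 = 56,872,038 BTU
Gas: input = 56,872,038 / 0.823 = 69,103,327 BTU = 691 therm → 691 × $0.894 = $617.78; + 4 × $16.12 standing = $682.26
Electric: 56,872,038 BTU / 3412 = 16,670 kWh → × $0.163 = $2,716.92; + 4 × $16.91 standing = $2,784.56
Difference = |$682.26 − $2,784.56| = $2,102.30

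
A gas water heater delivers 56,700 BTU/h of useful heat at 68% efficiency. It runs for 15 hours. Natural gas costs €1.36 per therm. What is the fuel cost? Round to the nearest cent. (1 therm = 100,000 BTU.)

Heat delivered = 56,700 BTU/h × 15 h = 850,500 BTU
Gas input = 850,500 / 0.68 = 1,250,735 BTU
= 1,250,735 / 100,000 = 12.51 therm
Cost = 12.51 × €1.36/therm = €17.01

€17.01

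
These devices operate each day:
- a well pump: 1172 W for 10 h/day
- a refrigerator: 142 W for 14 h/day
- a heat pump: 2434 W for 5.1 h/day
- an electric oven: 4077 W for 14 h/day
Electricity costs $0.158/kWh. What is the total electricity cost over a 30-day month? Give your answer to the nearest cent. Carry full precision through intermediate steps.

$394.37

well pump: 1172 W × 10 h × 30 d = 351,600 Wh = 351.6 kWh
refrigerator: 142 W × 14 h × 30 d = 59,640 Wh = 59.64 kWh
heat pump: 2434 W × 5.1 h × 30 d = 372,402 Wh = 372.4 kWh
electric oven: 4077 W × 14 h × 30 d = 1,712,340 Wh = 1,712 kWh
Total energy = 351.6 + 59.64 + 372.4 + 1,712 = 2,496 kWh
Cost = 2,496 kWh × $0.158 = $394.37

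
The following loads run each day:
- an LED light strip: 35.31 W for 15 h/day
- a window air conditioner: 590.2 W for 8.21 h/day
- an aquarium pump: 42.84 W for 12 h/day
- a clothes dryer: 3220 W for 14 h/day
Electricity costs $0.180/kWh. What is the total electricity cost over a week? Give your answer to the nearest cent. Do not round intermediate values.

LED light strip: 35.31 W × 15 h × 7 d = 3,708 Wh = 3.708 kWh
window air conditioner: 590.2 W × 8.21 h × 7 d = 33,919 Wh = 33.92 kWh
aquarium pump: 42.84 W × 12 h × 7 d = 3,599 Wh = 3.599 kWh
clothes dryer: 3220 W × 14 h × 7 d = 315,560 Wh = 315.6 kWh
Total energy = 3.708 + 33.92 + 3.599 + 315.6 = 356.8 kWh
Cost = 356.8 kWh × $0.180 = $64.22

$64.22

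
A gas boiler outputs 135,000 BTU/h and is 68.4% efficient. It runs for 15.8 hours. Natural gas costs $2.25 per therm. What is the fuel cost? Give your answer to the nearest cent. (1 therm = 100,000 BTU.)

$70.16

Heat delivered = 135,000 BTU/h × 15.8 h = 2,133,000 BTU
Gas input = 2,133,000 / 0.684 = 3,118,421 BTU
= 3,118,421 / 100,000 = 31.18 therm
Cost = 31.18 × $2.25/therm = $70.16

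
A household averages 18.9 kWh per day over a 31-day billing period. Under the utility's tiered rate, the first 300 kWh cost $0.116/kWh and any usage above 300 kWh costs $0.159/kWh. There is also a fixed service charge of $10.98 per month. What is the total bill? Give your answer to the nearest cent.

Usage = 18.9 kWh/day × 31 days = 585.9 kWh
First 300 kWh × $0.116 = $34.80
Remaining 285.9 kWh × $0.159 = $45.46
Energy charge = $80.26; + service $10.98 = $91.24

$91.24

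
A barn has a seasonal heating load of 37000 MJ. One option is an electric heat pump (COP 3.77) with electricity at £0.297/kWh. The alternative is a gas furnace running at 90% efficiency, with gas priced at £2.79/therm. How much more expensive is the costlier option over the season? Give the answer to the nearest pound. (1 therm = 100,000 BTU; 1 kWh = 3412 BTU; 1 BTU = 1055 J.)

Heat load = 37000 MJ = 37,000,000,000 J / 1055 = 35,071,090 BTU
Gas: input = 35,071,090 / 0.90 = 38,967,878 BTU = 389.7 therm → 389.7 × £2.79 = £1,087.20
Heat pump: 35,071,090 BTU / 3412 = 10,280 kWh heat; / 3.77 = 2,726 kWh in → × £0.297 = £809.76
Difference = |£1,087.20 − £809.76| = £277.45 ≈ £277

£277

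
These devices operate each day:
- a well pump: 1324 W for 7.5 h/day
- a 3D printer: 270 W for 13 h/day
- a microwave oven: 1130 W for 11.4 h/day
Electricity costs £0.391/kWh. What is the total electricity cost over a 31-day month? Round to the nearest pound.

well pump: 1324 W × 7.5 h × 31 d = 307,830 Wh = 307.8 kWh
3D printer: 270 W × 13 h × 31 d = 108,810 Wh = 108.8 kWh
microwave oven: 1130 W × 11.4 h × 31 d = 399,342 Wh = 399.3 kWh
Total energy = 307.8 + 108.8 + 399.3 = 816 kWh
Cost = 816 kWh × £0.391 = £319.05 ≈ £319

£319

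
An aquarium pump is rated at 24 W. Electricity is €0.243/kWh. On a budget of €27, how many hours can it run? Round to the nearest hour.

Energy budget = €27 / €0.243 per kWh = 111.1 kWh = 111,111 Wh
Runtime = 111,111 Wh / 24 W = 4,630 h

4630 h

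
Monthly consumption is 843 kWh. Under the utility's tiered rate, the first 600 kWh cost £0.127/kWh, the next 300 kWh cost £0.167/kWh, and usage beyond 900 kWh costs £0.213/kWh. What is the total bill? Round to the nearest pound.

First 600 kWh × £0.127 = £76.20
Next 243 kWh × £0.167 = £40.58
Remaining tier: 0 kWh (not reached)
Total = £116.78 ≈ £117

£117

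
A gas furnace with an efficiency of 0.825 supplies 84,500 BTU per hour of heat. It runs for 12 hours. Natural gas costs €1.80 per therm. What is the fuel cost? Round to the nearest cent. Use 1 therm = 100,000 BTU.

Heat delivered = 84,500 BTU/h × 12 h = 1,014,000 BTU
Gas input = 1,014,000 / 0.825 = 1,229,091 BTU
= 1,229,091 / 100,000 = 12.29 therm
Cost = 12.29 × €1.80/therm = €22.12

€22.12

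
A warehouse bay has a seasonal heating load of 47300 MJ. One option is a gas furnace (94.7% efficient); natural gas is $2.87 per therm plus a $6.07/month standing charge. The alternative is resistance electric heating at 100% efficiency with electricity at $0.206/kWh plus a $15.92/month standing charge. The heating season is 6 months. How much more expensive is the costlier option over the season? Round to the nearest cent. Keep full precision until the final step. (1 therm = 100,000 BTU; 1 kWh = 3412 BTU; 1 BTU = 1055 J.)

Heat load = 47300 MJ = 47,300,000,000 J / 1055 = 44,834,123 BTU
Gas: input = 44,834,123 / 0.947 = 47,343,319 BTU = 473.4 therm → 473.4 × $2.87 = $1,358.75; + 6 × $6.07 standing = $1,395.17
Electric: 44,834,123 BTU / 3412 = 13,140 kWh → × $0.206 = $2,706.87; + 6 × $15.92 standing = $2,802.39
Difference = |$1,395.17 − $2,802.39| = $1,407.21

$1407.21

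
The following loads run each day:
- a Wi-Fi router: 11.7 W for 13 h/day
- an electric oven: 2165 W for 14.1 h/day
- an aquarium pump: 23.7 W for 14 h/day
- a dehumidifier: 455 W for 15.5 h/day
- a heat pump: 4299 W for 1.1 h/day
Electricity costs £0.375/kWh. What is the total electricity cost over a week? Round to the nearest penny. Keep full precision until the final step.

Wi-Fi router: 11.7 W × 13 h × 7 d = 1,065 Wh = 1.065 kWh
electric oven: 2165 W × 14.1 h × 7 d = 213,686 Wh = 213.7 kWh
aquarium pump: 23.7 W × 14 h × 7 d = 2,323 Wh = 2.323 kWh
dehumidifier: 455 W × 15.5 h × 7 d = 49,368 Wh = 49.37 kWh
heat pump: 4299 W × 1.1 h × 7 d = 33,102 Wh = 33.1 kWh
Total energy = 1.065 + 213.7 + 2.323 + 49.37 + 33.1 = 299.5 kWh
Cost = 299.5 kWh × £0.375 = £112.33

£112.33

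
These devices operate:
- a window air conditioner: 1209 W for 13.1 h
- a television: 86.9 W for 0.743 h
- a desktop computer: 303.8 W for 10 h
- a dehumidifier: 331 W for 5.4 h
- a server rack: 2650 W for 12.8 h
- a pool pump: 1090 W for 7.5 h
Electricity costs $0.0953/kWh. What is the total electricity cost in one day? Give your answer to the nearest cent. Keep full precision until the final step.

$5.99

window air conditioner: 1209 W × 13.1 h = 15,838 Wh = 15.84 kWh
television: 86.9 W × 0.743 h = 65 Wh = 0.06457 kWh
desktop computer: 303.8 W × 10 h = 3,038 Wh = 3.038 kWh
dehumidifier: 331 W × 5.4 h = 1,787 Wh = 1.787 kWh
server rack: 2650 W × 12.8 h = 33,920 Wh = 33.92 kWh
pool pump: 1090 W × 7.5 h = 8,175 Wh = 8.175 kWh
Total energy = 15.84 + 0.06457 + 3.038 + 1.787 + 33.92 + 8.175 = 62.82 kWh
Cost = 62.82 kWh × $0.0953 = $5.99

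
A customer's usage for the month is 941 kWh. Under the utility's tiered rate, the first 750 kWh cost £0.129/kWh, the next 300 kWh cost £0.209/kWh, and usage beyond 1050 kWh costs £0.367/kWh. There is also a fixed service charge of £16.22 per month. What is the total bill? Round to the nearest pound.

First 750 kWh × £0.129 = £96.75
Next 191 kWh × £0.209 = £39.92
Remaining tier: 0 kWh (not reached)
Energy charge = £136.67; + service £16.22 = £152.89 ≈ £153

£153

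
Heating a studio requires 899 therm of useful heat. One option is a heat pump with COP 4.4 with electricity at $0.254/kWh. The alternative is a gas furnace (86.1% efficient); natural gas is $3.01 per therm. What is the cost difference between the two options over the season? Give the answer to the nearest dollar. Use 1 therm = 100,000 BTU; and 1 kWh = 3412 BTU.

$1622

Heat load = 899 therm × 100,000 = 89,900,000 BTU
Gas: input = 89,900,000 / 0.861 = 104,413,473 BTU = 1,044 therm → 1,044 × $3.01 = $3,142.85
Heat pump: 89,900,000 BTU / 3412 = 26,350 kWh heat; / 4.4 = 5,988 kWh in → × $0.254 = $1,521.01
Difference = |$3,142.85 − $1,521.01| = $1,621.84 ≈ $1622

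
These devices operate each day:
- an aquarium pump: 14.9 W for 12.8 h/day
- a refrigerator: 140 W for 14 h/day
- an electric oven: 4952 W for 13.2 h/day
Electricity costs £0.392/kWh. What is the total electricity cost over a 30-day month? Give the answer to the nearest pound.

aquarium pump: 14.9 W × 12.8 h × 30 d = 5,722 Wh = 5.722 kWh
refrigerator: 140 W × 14 h × 30 d = 58,800 Wh = 58.8 kWh
electric oven: 4952 W × 13.2 h × 30 d = 1,960,992 Wh = 1,961 kWh
Total energy = 5.722 + 58.8 + 1,961 = 2,026 kWh
Cost = 2,026 kWh × £0.392 = £794.00

£794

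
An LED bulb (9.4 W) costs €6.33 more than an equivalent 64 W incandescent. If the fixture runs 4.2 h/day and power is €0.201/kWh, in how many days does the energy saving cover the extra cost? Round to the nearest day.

Power saved = 64 − 9.4 = 54.6 W
Daily energy saved = 54.6 W × 4.2 h = 229.3 Wh = 0.22932 kWh
Daily savings = 0.22932 × €0.201 = €0.0461
Payback = €6.33 / €0.0461 per day = 137.3 days

137 days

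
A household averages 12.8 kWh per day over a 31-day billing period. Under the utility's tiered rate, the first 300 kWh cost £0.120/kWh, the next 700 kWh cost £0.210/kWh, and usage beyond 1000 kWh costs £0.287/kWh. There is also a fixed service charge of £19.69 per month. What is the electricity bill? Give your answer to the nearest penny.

Usage = 12.8 kWh/day × 31 days = 396.8 kWh
First 300 kWh × £0.120 = £36.00
Next 96.8 kWh × £0.210 = £20.33
Remaining tier: 0 kWh (not reached)
Energy charge = £56.33; + service £19.69 = £76.02

£76.02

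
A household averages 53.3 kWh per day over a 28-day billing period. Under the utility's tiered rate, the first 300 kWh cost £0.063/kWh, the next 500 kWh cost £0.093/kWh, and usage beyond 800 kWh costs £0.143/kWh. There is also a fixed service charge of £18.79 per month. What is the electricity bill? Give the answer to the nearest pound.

£183

Usage = 53.3 kWh/day × 28 days = 1492.4 kWh
First 300 kWh × £0.063 = £18.90
Next 500 kWh × £0.093 = £46.50
Remaining 692.4 kWh × £0.143 = £99.01
Energy charge = £164.41; + service £18.79 = £183.20 ≈ £183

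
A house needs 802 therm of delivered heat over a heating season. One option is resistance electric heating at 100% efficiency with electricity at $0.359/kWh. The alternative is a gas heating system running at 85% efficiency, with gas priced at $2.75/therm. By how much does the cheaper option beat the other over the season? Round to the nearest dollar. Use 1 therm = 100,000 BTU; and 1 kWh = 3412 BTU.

$5844

Heat load = 802 therm × 100,000 = 80,200,000 BTU
Gas: input = 80,200,000 / 0.85 = 94,352,941 BTU = 943.5 therm → 943.5 × $2.75 = $2,594.71
Electric: 80,200,000 BTU / 3412 = 23,510 kWh → × $0.359 = $8,438.39
Difference = |$2,594.71 − $8,438.39| = $5,843.69 ≈ $5844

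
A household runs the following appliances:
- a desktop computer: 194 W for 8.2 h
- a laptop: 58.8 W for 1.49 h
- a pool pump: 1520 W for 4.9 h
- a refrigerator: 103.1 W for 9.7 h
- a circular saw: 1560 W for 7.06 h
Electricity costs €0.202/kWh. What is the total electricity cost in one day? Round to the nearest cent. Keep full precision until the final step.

desktop computer: 194 W × 8.2 h = 1,591 Wh = 1.591 kWh
laptop: 58.8 W × 1.49 h = 88 Wh = 0.08761 kWh
pool pump: 1520 W × 4.9 h = 7,448 Wh = 7.448 kWh
refrigerator: 103.1 W × 9.7 h = 1,000 Wh = 1 kWh
circular saw: 1560 W × 7.06 h = 11,014 Wh = 11.01 kWh
Total energy = 1.591 + 0.08761 + 7.448 + 1 + 11.01 = 21.14 kWh
Cost = 21.14 kWh × €0.202 = €4.27

€4.27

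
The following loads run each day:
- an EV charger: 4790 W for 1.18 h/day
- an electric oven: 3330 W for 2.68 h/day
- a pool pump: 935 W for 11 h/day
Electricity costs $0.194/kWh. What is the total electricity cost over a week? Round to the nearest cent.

$33.76

EV charger: 4790 W × 1.18 h × 7 d = 39,565 Wh = 39.57 kWh
electric oven: 3330 W × 2.68 h × 7 d = 62,471 Wh = 62.47 kWh
pool pump: 935 W × 11 h × 7 d = 71,995 Wh = 72 kWh
Total energy = 39.57 + 62.47 + 72 = 174 kWh
Cost = 174 kWh × $0.194 = $33.76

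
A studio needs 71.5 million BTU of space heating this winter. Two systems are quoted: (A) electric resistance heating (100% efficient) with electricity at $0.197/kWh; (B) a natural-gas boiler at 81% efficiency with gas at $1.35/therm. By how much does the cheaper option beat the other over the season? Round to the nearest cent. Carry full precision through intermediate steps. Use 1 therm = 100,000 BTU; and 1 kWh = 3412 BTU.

Heat load = 71.5 × 10⁶ BTU = 71,500,000 BTU
Gas: input = 71,500,000 / 0.81 = 88,271,605 BTU = 882.7 therm → 882.7 × $1.35 = $1,191.67
Electric: 71,500,000 BTU / 3412 = 20,960 kWh → × $0.197 = $4,128.22
Difference = |$1,191.67 − $4,128.22| = $2,936.56

$2936.56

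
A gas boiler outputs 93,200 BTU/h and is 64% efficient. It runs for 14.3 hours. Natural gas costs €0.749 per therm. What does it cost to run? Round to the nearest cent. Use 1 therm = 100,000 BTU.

Heat delivered = 93,200 BTU/h × 14.3 h = 1,332,760 BTU
Gas input = 1,332,760 / 0.64 = 2,082,438 BTU
= 2,082,438 / 100,000 = 20.82 therm
Cost = 20.82 × €0.749/therm = €15.60

€15.60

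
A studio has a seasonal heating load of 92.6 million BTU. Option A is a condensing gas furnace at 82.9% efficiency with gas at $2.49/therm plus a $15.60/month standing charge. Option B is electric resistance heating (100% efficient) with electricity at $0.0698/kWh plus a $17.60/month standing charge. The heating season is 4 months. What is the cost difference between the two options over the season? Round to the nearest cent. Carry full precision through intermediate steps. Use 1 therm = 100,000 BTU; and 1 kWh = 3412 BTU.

Heat load = 92.6 × 10⁶ BTU = 92,600,000 BTU
Gas: input = 92,600,000 / 0.829 = 111,700,844 BTU = 1,117 therm → 1,117 × $2.49 = $2,781.35; + 4 × $15.60 standing = $2,843.75
Electric: 92,600,000 BTU / 3412 = 27,140 kWh → × $0.0698 = $1,894.34; + 4 × $17.60 standing = $1,964.74
Difference = |$2,843.75 − $1,964.74| = $879.01

$879.01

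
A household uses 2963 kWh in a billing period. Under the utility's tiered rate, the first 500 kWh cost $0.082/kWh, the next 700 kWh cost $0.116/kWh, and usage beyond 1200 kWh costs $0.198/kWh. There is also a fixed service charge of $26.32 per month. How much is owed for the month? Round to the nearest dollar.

First 500 kWh × $0.082 = $41.00
Next 700 kWh × $0.116 = $81.20
Remaining 1763 kWh × $0.198 = $349.07
Energy charge = $471.27; + service $26.32 = $497.59 ≈ $498

$498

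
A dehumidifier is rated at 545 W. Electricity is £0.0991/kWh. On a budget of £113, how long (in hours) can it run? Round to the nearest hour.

2092 h

Energy budget = £113 / £0.0991 per kWh = 1,140 kWh = 1,140,262 Wh
Runtime = 1,140,262 Wh / 545 W = 2,092 h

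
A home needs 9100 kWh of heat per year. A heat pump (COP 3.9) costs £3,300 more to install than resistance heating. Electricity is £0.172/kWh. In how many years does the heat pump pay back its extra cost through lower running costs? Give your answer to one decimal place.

2.8 years

Resistance: 9100 kWh × £0.172 = £1,565.20/yr
Heat pump: 9100 / 3.9 = 2333 kWh in → × £0.172 = £401.33/yr
Annual savings = £1,163.87
Payback = £3,300 / £1,163.87 = 2.84 years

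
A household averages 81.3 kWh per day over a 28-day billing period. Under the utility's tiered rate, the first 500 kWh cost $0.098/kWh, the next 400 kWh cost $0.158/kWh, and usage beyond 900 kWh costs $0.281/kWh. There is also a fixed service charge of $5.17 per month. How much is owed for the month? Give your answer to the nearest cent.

$504.14

Usage = 81.3 kWh/day × 28 days = 2276.4 kWh
First 500 kWh × $0.098 = $49.00
Next 400 kWh × $0.158 = $63.20
Remaining 1376.4 kWh × $0.281 = $386.77
Energy charge = $498.97; + service $5.17 = $504.14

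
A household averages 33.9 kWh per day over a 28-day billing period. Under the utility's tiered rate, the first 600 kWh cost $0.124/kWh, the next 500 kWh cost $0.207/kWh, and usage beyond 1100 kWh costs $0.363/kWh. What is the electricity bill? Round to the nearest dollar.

$147

Usage = 33.9 kWh/day × 28 days = 949.2 kWh
First 600 kWh × $0.124 = $74.40
Next 349.2 kWh × $0.207 = $72.28
Remaining tier: 0 kWh (not reached)
Total = $146.68 ≈ $147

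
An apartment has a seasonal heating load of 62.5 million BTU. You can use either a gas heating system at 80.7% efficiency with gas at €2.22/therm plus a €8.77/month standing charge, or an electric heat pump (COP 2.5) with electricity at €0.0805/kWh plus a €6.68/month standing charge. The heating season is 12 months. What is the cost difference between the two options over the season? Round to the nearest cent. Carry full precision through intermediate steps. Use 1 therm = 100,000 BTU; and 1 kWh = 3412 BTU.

Heat load = 62.5 × 10⁶ BTU = 62,500,000 BTU
Gas: input = 62,500,000 / 0.807 = 77,447,336 BTU = 774.5 therm → 774.5 × €2.22 = €1,719.33; + 12 × €8.77 standing = €1,824.57
Heat pump: 62,500,000 BTU / 3412 = 18,320 kWh heat; / 2.5 = 7,327 kWh in → × €0.0805 = €589.83; + 12 × €6.68 standing = €669.99
Difference = |€1,824.57 − €669.99| = €1,154.58

€1154.58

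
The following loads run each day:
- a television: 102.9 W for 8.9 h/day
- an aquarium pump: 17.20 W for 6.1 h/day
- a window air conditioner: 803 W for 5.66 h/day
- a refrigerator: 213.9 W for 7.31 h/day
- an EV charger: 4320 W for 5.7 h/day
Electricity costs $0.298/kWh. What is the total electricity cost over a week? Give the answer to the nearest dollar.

television: 102.9 W × 8.9 h × 7 d = 6,411 Wh = 6.411 kWh
aquarium pump: 17.20 W × 6.1 h × 7 d = 734 Wh = 0.7344 kWh
window air conditioner: 803 W × 5.66 h × 7 d = 31,815 Wh = 31.81 kWh
refrigerator: 213.9 W × 7.31 h × 7 d = 10,945 Wh = 10.95 kWh
EV charger: 4320 W × 5.7 h × 7 d = 172,368 Wh = 172.4 kWh
Total energy = 6.411 + 0.7344 + 31.81 + 10.95 + 172.4 = 222.3 kWh
Cost = 222.3 kWh × $0.298 = $66.24 ≈ $66

$66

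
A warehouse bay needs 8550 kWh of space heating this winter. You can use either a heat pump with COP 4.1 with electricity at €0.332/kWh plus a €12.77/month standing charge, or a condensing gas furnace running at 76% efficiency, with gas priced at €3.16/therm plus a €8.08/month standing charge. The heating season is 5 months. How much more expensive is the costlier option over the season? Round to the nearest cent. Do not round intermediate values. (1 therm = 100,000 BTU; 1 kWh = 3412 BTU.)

Heat load = 8550 kWh × 3412 = 29,172,600 BTU
Gas: input = 29,172,600 / 0.76 = 38,385,000 BTU = 383.9 therm → 383.9 × €3.16 = €1,212.97; + 5 × €8.08 standing = €1,253.37
Heat pump: 29,172,600 BTU / 3412 = 8,550 kWh heat; / 4.1 = 2,085 kWh in → × €0.332 = €692.34; + 5 × €12.77 standing = €756.19
Difference = |€1,253.37 − €756.19| = €497.17

€497.17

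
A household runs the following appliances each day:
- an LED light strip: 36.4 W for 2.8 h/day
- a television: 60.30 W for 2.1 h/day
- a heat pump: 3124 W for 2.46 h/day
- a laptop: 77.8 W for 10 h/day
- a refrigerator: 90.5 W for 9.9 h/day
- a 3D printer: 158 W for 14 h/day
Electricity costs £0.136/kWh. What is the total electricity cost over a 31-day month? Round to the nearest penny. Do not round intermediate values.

LED light strip: 36.4 W × 2.8 h × 31 d = 3,160 Wh = 3.16 kWh
television: 60.30 W × 2.1 h × 31 d = 3,926 Wh = 3.926 kWh
heat pump: 3124 W × 2.46 h × 31 d = 238,236 Wh = 238.2 kWh
laptop: 77.8 W × 10 h × 31 d = 24,118 Wh = 24.12 kWh
refrigerator: 90.5 W × 9.9 h × 31 d = 27,774 Wh = 27.77 kWh
3D printer: 158 W × 14 h × 31 d = 68,572 Wh = 68.57 kWh
Total energy = 3.16 + 3.926 + 238.2 + 24.12 + 27.77 + 68.57 = 365.8 kWh
Cost = 365.8 kWh × £0.136 = £49.75

£49.75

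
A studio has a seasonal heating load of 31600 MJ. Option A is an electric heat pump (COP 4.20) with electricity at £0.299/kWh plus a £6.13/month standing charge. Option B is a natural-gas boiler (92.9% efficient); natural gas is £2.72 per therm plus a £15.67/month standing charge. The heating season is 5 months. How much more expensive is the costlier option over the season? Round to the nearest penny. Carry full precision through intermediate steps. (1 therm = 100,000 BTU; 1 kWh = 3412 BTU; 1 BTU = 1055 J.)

Heat load = 31600 MJ = 31,600,000,000 J / 1055 = 29,952,607 BTU
Gas: input = 29,952,607 / 0.929 = 32,241,772 BTU = 322.4 therm → 322.4 × £2.72 = £876.98; + 5 × £15.67 standing = £955.33
Heat pump: 29,952,607 BTU / 3412 = 8,779 kWh heat; / 4.20 = 2,090 kWh in → × £0.299 = £624.95; + 5 × £6.13 standing = £655.60
Difference = |£955.33 − £655.60| = £299.72

£299.72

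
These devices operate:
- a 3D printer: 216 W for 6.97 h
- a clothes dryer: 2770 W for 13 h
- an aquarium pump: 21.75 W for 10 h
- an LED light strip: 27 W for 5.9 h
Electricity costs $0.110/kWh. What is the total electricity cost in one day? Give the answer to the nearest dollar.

$4

3D printer: 216 W × 6.97 h = 1,506 Wh = 1.506 kWh
clothes dryer: 2770 W × 13 h = 36,010 Wh = 36.01 kWh
aquarium pump: 21.75 W × 10 h = 218 Wh = 0.2175 kWh
LED light strip: 27 W × 5.9 h = 159 Wh = 0.1593 kWh
Total energy = 1.506 + 36.01 + 0.2175 + 0.1593 = 37.89 kWh
Cost = 37.89 kWh × $0.110 = $4.17 ≈ $4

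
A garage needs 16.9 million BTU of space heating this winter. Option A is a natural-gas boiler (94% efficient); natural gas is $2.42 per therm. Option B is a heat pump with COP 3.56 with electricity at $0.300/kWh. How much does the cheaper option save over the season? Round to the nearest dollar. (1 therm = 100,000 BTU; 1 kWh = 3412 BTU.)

$18

Heat load = 16.9 × 10⁶ BTU = 16,900,000 BTU
Gas: input = 16,900,000 / 0.94 = 17,978,723 BTU = 179.8 therm → 179.8 × $2.42 = $435.09
Heat pump: 16,900,000 BTU / 3412 = 4,953 kWh heat; / 3.56 = 1,391 kWh in → × $0.300 = $417.40
Difference = |$435.09 − $417.40| = $17.69 ≈ $18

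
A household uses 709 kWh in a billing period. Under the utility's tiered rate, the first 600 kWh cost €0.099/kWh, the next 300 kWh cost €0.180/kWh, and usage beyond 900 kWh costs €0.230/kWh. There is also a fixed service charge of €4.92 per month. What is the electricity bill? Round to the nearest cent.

First 600 kWh × €0.099 = €59.40
Next 109 kWh × €0.180 = €19.62
Remaining tier: 0 kWh (not reached)
Energy charge = €79.02; + service €4.92 = €83.94

€83.94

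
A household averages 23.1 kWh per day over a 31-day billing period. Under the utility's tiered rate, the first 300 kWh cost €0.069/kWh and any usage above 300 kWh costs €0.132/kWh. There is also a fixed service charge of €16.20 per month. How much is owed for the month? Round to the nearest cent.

Usage = 23.1 kWh/day × 31 days = 716.1 kWh
First 300 kWh × €0.069 = €20.70
Remaining 416.1 kWh × €0.132 = €54.93
Energy charge = €75.63; + service €16.20 = €91.83

€91.83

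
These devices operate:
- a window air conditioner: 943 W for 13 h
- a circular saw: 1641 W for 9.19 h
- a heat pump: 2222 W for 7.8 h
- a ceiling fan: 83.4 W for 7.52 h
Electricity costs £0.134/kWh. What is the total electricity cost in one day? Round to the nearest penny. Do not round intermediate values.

£6.07

window air conditioner: 943 W × 13 h = 12,259 Wh = 12.26 kWh
circular saw: 1641 W × 9.19 h = 15,081 Wh = 15.08 kWh
heat pump: 2222 W × 7.8 h = 17,332 Wh = 17.33 kWh
ceiling fan: 83.4 W × 7.52 h = 627 Wh = 0.6272 kWh
Total energy = 12.26 + 15.08 + 17.33 + 0.6272 = 45.3 kWh
Cost = 45.3 kWh × £0.134 = £6.07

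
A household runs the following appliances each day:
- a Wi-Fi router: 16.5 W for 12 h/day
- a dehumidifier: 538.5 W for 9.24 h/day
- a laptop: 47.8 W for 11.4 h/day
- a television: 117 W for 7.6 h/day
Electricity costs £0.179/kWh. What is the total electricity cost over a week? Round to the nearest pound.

Wi-Fi router: 16.5 W × 12 h × 7 d = 1,386 Wh = 1.386 kWh
dehumidifier: 538.5 W × 9.24 h × 7 d = 34,830 Wh = 34.83 kWh
laptop: 47.8 W × 11.4 h × 7 d = 3,814 Wh = 3.814 kWh
television: 117 W × 7.6 h × 7 d = 6,224 Wh = 6.224 kWh
Total energy = 1.386 + 34.83 + 3.814 + 6.224 = 46.26 kWh
Cost = 46.26 kWh × £0.179 = £8.28 ≈ £8

£8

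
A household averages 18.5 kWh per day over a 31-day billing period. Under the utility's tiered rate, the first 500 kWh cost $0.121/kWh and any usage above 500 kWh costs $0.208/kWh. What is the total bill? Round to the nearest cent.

Usage = 18.5 kWh/day × 31 days = 573.5 kWh
First 500 kWh × $0.121 = $60.50
Remaining 73.5 kWh × $0.208 = $15.29
Total = $75.79

$75.79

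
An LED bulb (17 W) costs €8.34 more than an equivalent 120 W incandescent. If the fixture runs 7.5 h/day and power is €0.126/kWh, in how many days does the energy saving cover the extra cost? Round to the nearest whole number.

Power saved = 120 − 17 = 103 W
Daily energy saved = 103 W × 7.5 h = 772.5 Wh = 0.7725 kWh
Daily savings = 0.7725 × €0.126 = €0.0973
Payback = €8.34 / €0.0973 per day = 85.68 days

86 days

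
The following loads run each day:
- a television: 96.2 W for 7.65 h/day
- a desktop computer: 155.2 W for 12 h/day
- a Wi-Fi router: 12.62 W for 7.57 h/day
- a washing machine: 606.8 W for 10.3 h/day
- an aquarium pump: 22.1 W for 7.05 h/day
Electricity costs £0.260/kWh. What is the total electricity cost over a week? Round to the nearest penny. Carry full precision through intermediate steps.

television: 96.2 W × 7.65 h × 7 d = 5,152 Wh = 5.152 kWh
desktop computer: 155.2 W × 12 h × 7 d = 13,037 Wh = 13.04 kWh
Wi-Fi router: 12.62 W × 7.57 h × 7 d = 669 Wh = 0.6687 kWh
washing machine: 606.8 W × 10.3 h × 7 d = 43,750 Wh = 43.75 kWh
aquarium pump: 22.1 W × 7.05 h × 7 d = 1,091 Wh = 1.091 kWh
Total energy = 5.152 + 13.04 + 0.6687 + 43.75 + 1.091 = 63.7 kWh
Cost = 63.7 kWh × £0.260 = £16.56

£16.56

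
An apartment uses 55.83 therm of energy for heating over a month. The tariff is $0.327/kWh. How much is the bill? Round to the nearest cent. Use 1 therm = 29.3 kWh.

55.83 therm × (29.3 kWh/therm) = 1,636 kWh
Cost = 1,636 kWh × $0.327/kWh = $534.91

$534.91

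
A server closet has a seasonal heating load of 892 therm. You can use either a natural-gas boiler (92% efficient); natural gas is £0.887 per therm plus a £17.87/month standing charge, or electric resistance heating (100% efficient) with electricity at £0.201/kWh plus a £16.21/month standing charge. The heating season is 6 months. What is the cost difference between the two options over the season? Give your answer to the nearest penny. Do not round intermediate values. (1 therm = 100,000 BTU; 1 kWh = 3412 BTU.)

Heat load = 892 therm × 100,000 = 89,200,000 BTU
Gas: input = 89,200,000 / 0.92 = 96,956,522 BTU = 969.6 therm → 969.6 × £0.887 = £860.00; + 6 × £17.87 standing = £967.22
Electric: 89,200,000 BTU / 3412 = 26,140 kWh → × £0.201 = £5,254.75; + 6 × £16.21 standing = £5,352.01
Difference = |£967.22 − £5,352.01| = £4,384.78

£4384.78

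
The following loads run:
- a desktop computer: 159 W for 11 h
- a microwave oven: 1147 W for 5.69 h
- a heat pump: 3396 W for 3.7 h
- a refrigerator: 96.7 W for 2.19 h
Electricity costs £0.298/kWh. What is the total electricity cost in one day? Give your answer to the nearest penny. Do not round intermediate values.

desktop computer: 159 W × 11 h = 1,749 Wh = 1.749 kWh
microwave oven: 1147 W × 5.69 h = 6,526 Wh = 6.526 kWh
heat pump: 3396 W × 3.7 h = 12,565 Wh = 12.57 kWh
refrigerator: 96.7 W × 2.19 h = 212 Wh = 0.2118 kWh
Total energy = 1.749 + 6.526 + 12.57 + 0.2118 = 21.05 kWh
Cost = 21.05 kWh × £0.298 = £6.27

£6.27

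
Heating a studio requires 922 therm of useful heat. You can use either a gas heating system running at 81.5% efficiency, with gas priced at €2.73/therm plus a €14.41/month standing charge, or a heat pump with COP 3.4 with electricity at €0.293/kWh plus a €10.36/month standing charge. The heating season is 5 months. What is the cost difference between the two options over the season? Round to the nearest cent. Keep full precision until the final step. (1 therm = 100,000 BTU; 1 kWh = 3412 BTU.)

Heat load = 922 therm × 100,000 = 92,200,000 BTU
Gas: input = 92,200,000 / 0.815 = 113,128,834 BTU = 1,131 therm → 1,131 × €2.73 = €3,088.42; + 5 × €14.41 standing = €3,160.47
Heat pump: 92,200,000 BTU / 3412 = 27,020 kWh heat; / 3.4 = 7,948 kWh in → × €0.293 = €2,328.68; + 5 × €10.36 standing = €2,380.48
Difference = |€3,160.47 − €2,380.48| = €779.98

€779.98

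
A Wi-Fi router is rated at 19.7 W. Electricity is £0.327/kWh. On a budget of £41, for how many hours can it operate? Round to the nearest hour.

6365 h

Energy budget = £41 / £0.327 per kWh = 125.4 kWh = 125,382 Wh
Runtime = 125,382 Wh / 19.7 W = 6,365 h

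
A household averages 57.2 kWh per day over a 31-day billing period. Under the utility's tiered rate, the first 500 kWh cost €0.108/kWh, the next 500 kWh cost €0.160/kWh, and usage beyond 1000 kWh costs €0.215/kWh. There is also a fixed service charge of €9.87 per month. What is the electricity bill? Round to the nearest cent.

Usage = 57.2 kWh/day × 31 days = 1773.2 kWh
First 500 kWh × €0.108 = €54.00
Next 500 kWh × €0.160 = €80.00
Remaining 773.2 kWh × €0.215 = €166.24
Energy charge = €300.24; + service €9.87 = €310.11

€310.11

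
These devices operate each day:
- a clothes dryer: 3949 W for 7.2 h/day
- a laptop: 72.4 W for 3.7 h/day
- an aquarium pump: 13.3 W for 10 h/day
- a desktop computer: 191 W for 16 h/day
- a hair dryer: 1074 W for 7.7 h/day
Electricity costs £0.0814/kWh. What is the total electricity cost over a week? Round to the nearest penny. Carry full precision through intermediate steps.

clothes dryer: 3949 W × 7.2 h × 7 d = 199,030 Wh = 199 kWh
laptop: 72.4 W × 3.7 h × 7 d = 1,875 Wh = 1.875 kWh
aquarium pump: 13.3 W × 10 h × 7 d = 931 Wh = 0.931 kWh
desktop computer: 191 W × 16 h × 7 d = 21,392 Wh = 21.39 kWh
hair dryer: 1074 W × 7.7 h × 7 d = 57,889 Wh = 57.89 kWh
Total energy = 199 + 1.875 + 0.931 + 21.39 + 57.89 = 281.1 kWh
Cost = 281.1 kWh × £0.0814 = £22.88

£22.88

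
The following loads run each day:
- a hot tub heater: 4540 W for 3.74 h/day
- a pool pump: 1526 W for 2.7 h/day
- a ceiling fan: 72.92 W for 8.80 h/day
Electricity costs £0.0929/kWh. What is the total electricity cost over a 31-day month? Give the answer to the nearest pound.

£63

hot tub heater: 4540 W × 3.74 h × 31 d = 526,368 Wh = 526.4 kWh
pool pump: 1526 W × 2.7 h × 31 d = 127,726 Wh = 127.7 kWh
ceiling fan: 72.92 W × 8.80 h × 31 d = 19,893 Wh = 19.89 kWh
Total energy = 526.4 + 127.7 + 19.89 = 674 kWh
Cost = 674 kWh × £0.0929 = £62.61 ≈ £63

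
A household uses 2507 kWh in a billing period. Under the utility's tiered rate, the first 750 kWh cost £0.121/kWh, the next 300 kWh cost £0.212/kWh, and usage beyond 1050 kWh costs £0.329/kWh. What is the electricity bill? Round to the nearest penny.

£633.70

First 750 kWh × £0.121 = £90.75
Next 300 kWh × £0.212 = £63.60
Remaining 1457 kWh × £0.329 = £479.35
Total = £633.70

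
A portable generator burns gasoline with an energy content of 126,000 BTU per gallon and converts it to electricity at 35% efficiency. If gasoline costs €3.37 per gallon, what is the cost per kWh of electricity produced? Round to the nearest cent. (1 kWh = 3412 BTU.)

Electrical output per gallon = 126,000 BTU × 0.35 / 3412 BTU/kWh = 12.92 kWh
Cost per kWh = €3.37 / 12.92 kWh = €0.261

€0.26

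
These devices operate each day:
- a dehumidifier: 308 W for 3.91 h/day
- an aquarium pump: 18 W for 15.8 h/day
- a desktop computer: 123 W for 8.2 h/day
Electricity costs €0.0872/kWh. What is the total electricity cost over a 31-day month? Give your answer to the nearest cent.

€6.75

dehumidifier: 308 W × 3.91 h × 31 d = 37,333 Wh = 37.33 kWh
aquarium pump: 18 W × 15.8 h × 31 d = 8,816 Wh = 8.816 kWh
desktop computer: 123 W × 8.2 h × 31 d = 31,267 Wh = 31.27 kWh
Total energy = 37.33 + 8.816 + 31.27 = 77.42 kWh
Cost = 77.42 kWh × €0.0872 = €6.75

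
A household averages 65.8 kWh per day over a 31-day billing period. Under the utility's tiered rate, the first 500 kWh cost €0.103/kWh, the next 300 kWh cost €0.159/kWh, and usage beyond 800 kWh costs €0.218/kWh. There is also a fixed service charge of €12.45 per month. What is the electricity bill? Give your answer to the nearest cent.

Usage = 65.8 kWh/day × 31 days = 2039.8 kWh
First 500 kWh × €0.103 = €51.50
Next 300 kWh × €0.159 = €47.70
Remaining 1239.8 kWh × €0.218 = €270.28
Energy charge = €369.48; + service €12.45 = €381.93

€381.93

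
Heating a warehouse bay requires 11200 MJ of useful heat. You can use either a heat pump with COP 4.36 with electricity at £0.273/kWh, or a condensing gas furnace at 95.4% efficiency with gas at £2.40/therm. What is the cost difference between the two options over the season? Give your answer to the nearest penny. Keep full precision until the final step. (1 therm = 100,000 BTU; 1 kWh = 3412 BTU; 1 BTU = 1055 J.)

Heat load = 11200 MJ = 11,200,000,000 J / 1055 = 10,616,114 BTU
Gas: input = 10,616,114 / 0.954 = 11,128,002 BTU = 111.3 therm → 111.3 × £2.40 = £267.07
Heat pump: 10,616,114 BTU / 3412 = 3,111 kWh heat; / 4.36 = 713.6 kWh in → × £0.273 = £194.82
Difference = |£267.07 − £194.82| = £72.25

£72.25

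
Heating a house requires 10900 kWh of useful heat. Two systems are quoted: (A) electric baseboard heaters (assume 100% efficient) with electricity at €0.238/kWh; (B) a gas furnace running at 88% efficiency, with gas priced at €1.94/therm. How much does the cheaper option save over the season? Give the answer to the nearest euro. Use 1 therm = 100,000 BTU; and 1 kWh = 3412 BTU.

€1774

Heat load = 10900 kWh × 3412 = 37,190,800 BTU
Gas: input = 37,190,800 / 0.88 = 42,262,273 BTU = 422.6 therm → 422.6 × €1.94 = €819.89
Electric: 37,190,800 BTU / 3412 = 10,900 kWh → × €0.238 = €2,594.20
Difference = |€819.89 − €2,594.20| = €1,774.31 ≈ €1774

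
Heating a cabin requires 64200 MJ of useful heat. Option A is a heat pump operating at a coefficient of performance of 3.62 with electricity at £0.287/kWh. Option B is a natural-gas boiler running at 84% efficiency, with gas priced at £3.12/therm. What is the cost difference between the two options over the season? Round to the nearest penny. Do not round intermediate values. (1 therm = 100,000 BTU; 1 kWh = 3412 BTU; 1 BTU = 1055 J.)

£846.27

Heat load = 64200 MJ = 64,200,000,000 J / 1055 = 60,853,081 BTU
Gas: input = 60,853,081 / 0.84 = 72,444,144 BTU = 724.4 therm → 724.4 × £3.12 = £2,260.26
Heat pump: 60,853,081 BTU / 3412 = 17,840 kWh heat; / 3.62 = 4,927 kWh in → × £0.287 = £1,413.99
Difference = |£2,260.26 − £1,413.99| = £846.27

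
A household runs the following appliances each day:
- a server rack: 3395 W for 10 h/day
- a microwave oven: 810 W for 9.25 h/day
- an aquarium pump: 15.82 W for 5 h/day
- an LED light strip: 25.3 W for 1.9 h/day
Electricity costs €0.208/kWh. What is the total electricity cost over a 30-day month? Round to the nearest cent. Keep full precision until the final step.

€259.39

server rack: 3395 W × 10 h × 30 d = 1,018,500 Wh = 1,018 kWh
microwave oven: 810 W × 9.25 h × 30 d = 224,775 Wh = 224.8 kWh
aquarium pump: 15.82 W × 5 h × 30 d = 2,373 Wh = 2.373 kWh
LED light strip: 25.3 W × 1.9 h × 30 d = 1,442 Wh = 1.442 kWh
Total energy = 1,018 + 224.8 + 2.373 + 1.442 = 1,247 kWh
Cost = 1,247 kWh × €0.208 = €259.39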